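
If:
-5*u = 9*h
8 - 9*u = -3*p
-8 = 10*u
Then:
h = 4/9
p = -76/15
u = -4/5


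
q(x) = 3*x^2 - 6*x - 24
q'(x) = 6*x - 6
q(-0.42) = -20.95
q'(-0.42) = -8.52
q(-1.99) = -0.18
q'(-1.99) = -17.94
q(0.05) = -24.29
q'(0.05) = -5.70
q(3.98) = -0.36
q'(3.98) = 17.88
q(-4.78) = 73.23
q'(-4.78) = -34.68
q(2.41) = -21.04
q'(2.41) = 8.46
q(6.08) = 50.42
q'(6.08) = 30.48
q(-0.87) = -16.51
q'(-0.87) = -11.22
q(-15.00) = 741.00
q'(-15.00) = -96.00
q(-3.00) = 21.00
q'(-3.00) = -24.00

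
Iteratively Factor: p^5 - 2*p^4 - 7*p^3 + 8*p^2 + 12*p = (p + 1)*(p^4 - 3*p^3 - 4*p^2 + 12*p) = (p + 1)*(p + 2)*(p^3 - 5*p^2 + 6*p) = p*(p + 1)*(p + 2)*(p^2 - 5*p + 6) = p*(p - 3)*(p + 1)*(p + 2)*(p - 2)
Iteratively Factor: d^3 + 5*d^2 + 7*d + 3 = (d + 1)*(d^2 + 4*d + 3) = (d + 1)^2*(d + 3)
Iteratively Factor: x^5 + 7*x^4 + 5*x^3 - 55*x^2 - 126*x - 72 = (x - 3)*(x^4 + 10*x^3 + 35*x^2 + 50*x + 24) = (x - 3)*(x + 1)*(x^3 + 9*x^2 + 26*x + 24) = (x - 3)*(x + 1)*(x + 3)*(x^2 + 6*x + 8) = (x - 3)*(x + 1)*(x + 3)*(x + 4)*(x + 2)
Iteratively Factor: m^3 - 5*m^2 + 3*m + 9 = (m - 3)*(m^2 - 2*m - 3) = (m - 3)*(m + 1)*(m - 3)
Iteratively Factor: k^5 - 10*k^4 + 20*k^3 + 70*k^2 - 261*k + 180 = (k - 4)*(k^4 - 6*k^3 - 4*k^2 + 54*k - 45) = (k - 4)*(k + 3)*(k^3 - 9*k^2 + 23*k - 15) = (k - 4)*(k - 3)*(k + 3)*(k^2 - 6*k + 5) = (k - 5)*(k - 4)*(k - 3)*(k + 3)*(k - 1)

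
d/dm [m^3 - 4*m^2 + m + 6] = 3*m^2 - 8*m + 1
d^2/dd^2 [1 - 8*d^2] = -16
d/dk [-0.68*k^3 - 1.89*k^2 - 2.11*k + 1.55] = -2.04*k^2 - 3.78*k - 2.11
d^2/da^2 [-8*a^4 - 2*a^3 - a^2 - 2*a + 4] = -96*a^2 - 12*a - 2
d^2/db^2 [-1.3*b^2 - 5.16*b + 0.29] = -2.60000000000000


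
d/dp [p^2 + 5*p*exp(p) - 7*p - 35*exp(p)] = 5*p*exp(p) + 2*p - 30*exp(p) - 7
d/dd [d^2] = 2*d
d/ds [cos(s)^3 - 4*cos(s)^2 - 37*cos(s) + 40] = (-3*cos(s)^2 + 8*cos(s) + 37)*sin(s)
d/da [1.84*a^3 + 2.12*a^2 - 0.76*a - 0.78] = 5.52*a^2 + 4.24*a - 0.76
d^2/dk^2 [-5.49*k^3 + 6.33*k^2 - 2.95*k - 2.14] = 12.66 - 32.94*k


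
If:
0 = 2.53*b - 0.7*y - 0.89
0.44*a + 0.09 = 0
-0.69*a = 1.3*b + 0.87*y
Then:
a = -0.20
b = 0.28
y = -0.26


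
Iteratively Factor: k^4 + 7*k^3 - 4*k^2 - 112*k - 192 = (k + 4)*(k^3 + 3*k^2 - 16*k - 48) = (k - 4)*(k + 4)*(k^2 + 7*k + 12) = (k - 4)*(k + 3)*(k + 4)*(k + 4)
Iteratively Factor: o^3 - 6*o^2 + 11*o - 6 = (o - 1)*(o^2 - 5*o + 6) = (o - 2)*(o - 1)*(o - 3)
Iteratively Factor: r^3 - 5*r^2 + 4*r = (r - 4)*(r^2 - r) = (r - 4)*(r - 1)*(r)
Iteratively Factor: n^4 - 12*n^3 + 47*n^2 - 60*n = (n)*(n^3 - 12*n^2 + 47*n - 60) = n*(n - 4)*(n^2 - 8*n + 15) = n*(n - 5)*(n - 4)*(n - 3)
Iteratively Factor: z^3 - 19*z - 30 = (z - 5)*(z^2 + 5*z + 6) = (z - 5)*(z + 3)*(z + 2)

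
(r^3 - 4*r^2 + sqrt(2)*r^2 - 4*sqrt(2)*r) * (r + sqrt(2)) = r^4 - 4*r^3 + 2*sqrt(2)*r^3 - 8*sqrt(2)*r^2 + 2*r^2 - 8*r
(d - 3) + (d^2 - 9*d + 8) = d^2 - 8*d + 5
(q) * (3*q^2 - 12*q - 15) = 3*q^3 - 12*q^2 - 15*q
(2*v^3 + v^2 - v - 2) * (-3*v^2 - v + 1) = -6*v^5 - 5*v^4 + 4*v^3 + 8*v^2 + v - 2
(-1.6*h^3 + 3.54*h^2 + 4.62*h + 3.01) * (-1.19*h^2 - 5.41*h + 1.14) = 1.904*h^5 + 4.4434*h^4 - 26.4732*h^3 - 24.5405*h^2 - 11.0173*h + 3.4314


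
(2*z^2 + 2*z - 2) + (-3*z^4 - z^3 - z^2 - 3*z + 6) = -3*z^4 - z^3 + z^2 - z + 4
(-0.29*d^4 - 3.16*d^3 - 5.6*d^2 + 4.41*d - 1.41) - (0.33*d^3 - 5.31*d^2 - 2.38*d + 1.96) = -0.29*d^4 - 3.49*d^3 - 0.29*d^2 + 6.79*d - 3.37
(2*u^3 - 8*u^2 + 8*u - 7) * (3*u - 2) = 6*u^4 - 28*u^3 + 40*u^2 - 37*u + 14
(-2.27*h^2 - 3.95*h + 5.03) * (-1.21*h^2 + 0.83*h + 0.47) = 2.7467*h^4 + 2.8954*h^3 - 10.4317*h^2 + 2.3184*h + 2.3641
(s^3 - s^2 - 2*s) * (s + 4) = s^4 + 3*s^3 - 6*s^2 - 8*s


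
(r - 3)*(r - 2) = r^2 - 5*r + 6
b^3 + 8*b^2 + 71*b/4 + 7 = (b + 1/2)*(b + 7/2)*(b + 4)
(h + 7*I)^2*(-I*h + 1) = -I*h^3 + 15*h^2 + 63*I*h - 49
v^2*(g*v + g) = g*v^3 + g*v^2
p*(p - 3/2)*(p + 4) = p^3 + 5*p^2/2 - 6*p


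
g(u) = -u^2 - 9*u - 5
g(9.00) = -167.00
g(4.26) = -61.49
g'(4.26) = -17.52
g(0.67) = -11.48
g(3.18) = -43.73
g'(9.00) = -27.00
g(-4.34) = 15.22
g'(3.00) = -15.00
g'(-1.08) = -6.84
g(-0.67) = 0.58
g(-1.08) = 3.55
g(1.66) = -22.70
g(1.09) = -16.00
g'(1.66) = -12.32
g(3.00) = -41.00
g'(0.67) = -10.34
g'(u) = -2*u - 9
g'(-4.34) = -0.32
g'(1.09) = -11.18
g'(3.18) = -15.36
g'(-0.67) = -7.66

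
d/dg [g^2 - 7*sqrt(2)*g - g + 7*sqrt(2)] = 2*g - 7*sqrt(2) - 1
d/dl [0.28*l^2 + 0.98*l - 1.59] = 0.56*l + 0.98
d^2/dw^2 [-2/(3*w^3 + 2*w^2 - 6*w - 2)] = 4*((9*w + 2)*(3*w^3 + 2*w^2 - 6*w - 2) - (9*w^2 + 4*w - 6)^2)/(3*w^3 + 2*w^2 - 6*w - 2)^3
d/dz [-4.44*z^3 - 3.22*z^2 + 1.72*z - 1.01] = -13.32*z^2 - 6.44*z + 1.72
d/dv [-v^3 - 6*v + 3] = -3*v^2 - 6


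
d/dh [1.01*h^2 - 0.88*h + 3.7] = 2.02*h - 0.88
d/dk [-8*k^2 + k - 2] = 1 - 16*k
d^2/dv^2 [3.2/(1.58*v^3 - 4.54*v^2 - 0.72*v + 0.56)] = ((29.056 - 30.336*v)*(1.58*v^3 - 4.54*v^2 - 0.72*v + 0.56) + 3.2*(-9.48*v^2 + 18.16*v + 1.44)*(-4.74*v^2 + 9.08*v + 0.72))/(1.58*v^3 - 4.54*v^2 - 0.72*v + 0.56)^3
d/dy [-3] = 0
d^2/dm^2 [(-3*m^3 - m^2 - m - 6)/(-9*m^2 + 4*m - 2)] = 222*m*(m^2 + 12*m - 6)/(729*m^6 - 972*m^5 + 918*m^4 - 496*m^3 + 204*m^2 - 48*m + 8)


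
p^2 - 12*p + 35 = (p - 7)*(p - 5)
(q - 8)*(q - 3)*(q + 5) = q^3 - 6*q^2 - 31*q + 120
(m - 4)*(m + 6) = m^2 + 2*m - 24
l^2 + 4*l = l*(l + 4)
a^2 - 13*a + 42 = (a - 7)*(a - 6)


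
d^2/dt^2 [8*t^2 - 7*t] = 16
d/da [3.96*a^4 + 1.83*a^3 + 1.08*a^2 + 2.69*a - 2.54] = 15.84*a^3 + 5.49*a^2 + 2.16*a + 2.69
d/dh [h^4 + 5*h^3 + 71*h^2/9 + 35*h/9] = 4*h^3 + 15*h^2 + 142*h/9 + 35/9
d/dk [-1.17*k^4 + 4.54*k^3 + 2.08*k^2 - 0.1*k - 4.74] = -4.68*k^3 + 13.62*k^2 + 4.16*k - 0.1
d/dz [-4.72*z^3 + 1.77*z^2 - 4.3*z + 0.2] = -14.16*z^2 + 3.54*z - 4.3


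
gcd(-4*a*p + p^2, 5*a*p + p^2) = p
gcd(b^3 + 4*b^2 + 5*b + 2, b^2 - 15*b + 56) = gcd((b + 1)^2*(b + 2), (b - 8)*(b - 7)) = 1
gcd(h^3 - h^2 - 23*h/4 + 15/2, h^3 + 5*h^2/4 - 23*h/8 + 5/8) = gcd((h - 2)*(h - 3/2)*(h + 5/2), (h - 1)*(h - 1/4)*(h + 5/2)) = h + 5/2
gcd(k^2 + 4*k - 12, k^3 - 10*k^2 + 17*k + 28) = 1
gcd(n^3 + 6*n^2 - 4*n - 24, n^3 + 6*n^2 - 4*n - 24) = n^3 + 6*n^2 - 4*n - 24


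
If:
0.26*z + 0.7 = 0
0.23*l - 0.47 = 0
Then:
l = 2.04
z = -2.69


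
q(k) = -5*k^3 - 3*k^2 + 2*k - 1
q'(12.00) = -2230.00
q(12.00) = -9049.00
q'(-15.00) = -3283.00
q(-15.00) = 16169.00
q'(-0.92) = -5.18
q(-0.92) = -1.49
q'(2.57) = -112.49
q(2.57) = -100.55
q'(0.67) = -8.75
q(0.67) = -2.51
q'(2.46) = -103.53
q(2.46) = -88.67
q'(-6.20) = -537.40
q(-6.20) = 1062.92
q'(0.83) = -13.31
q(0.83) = -4.27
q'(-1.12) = -10.10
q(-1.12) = 0.02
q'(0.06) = 1.59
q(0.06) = -0.89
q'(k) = -15*k^2 - 6*k + 2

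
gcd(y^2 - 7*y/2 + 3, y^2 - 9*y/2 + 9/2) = y - 3/2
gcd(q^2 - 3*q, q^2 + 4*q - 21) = q - 3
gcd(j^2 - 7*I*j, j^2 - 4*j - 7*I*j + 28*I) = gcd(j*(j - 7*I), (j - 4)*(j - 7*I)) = j - 7*I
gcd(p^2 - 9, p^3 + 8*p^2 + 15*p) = p + 3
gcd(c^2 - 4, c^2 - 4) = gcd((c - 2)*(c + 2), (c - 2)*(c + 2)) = c^2 - 4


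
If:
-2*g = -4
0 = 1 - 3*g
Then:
No Solution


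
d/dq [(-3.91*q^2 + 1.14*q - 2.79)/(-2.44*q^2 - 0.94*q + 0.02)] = (6.457*q^2 - 13.7716*q - 2.5998)/(5.9536*q^4 + 4.5872*q^3 + 0.786*q^2 - 0.0376*q + 0.0004)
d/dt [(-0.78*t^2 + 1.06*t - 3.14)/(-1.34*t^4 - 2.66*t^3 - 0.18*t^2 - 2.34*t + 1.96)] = (-2.0904*t^5 + 2.1864*t^4 - 11.1912*t^3 - 23.0412*t^2 - 4.188*t - 5.27)/(1.7956*t^8 + 7.1288*t^7 + 7.558*t^6 + 7.2288*t^5 + 7.2284*t^4 - 9.5848*t^3 + 4.77*t^2 - 9.1728*t + 3.8416)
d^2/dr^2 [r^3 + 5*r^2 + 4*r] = 6*r + 10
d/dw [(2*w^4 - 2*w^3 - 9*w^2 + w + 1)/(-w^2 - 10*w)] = (-4*w^5 - 58*w^4 + 40*w^3 + 91*w^2 + 2*w + 10)/(w^2*(w^2 + 20*w + 100))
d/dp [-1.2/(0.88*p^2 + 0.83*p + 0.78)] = (2.112*p + 0.996)/(0.88*p^2 + 0.83*p + 0.78)^2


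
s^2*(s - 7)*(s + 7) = s^4 - 49*s^2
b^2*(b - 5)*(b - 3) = b^4 - 8*b^3 + 15*b^2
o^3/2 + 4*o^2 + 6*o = o*(o/2 + 1)*(o + 6)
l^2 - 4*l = l*(l - 4)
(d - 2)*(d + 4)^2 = d^3 + 6*d^2 - 32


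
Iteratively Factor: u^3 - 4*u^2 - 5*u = (u + 1)*(u^2 - 5*u) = (u - 5)*(u + 1)*(u)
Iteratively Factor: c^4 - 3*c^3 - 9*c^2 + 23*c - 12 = (c - 1)*(c^3 - 2*c^2 - 11*c + 12) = (c - 1)^2*(c^2 - c - 12) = (c - 4)*(c - 1)^2*(c + 3)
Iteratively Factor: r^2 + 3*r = (r + 3)*(r)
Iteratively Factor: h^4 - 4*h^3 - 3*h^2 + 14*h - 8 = (h - 1)*(h^3 - 3*h^2 - 6*h + 8) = (h - 1)*(h + 2)*(h^2 - 5*h + 4) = (h - 4)*(h - 1)*(h + 2)*(h - 1)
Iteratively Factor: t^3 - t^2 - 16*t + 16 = (t - 4)*(t^2 + 3*t - 4) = (t - 4)*(t + 4)*(t - 1)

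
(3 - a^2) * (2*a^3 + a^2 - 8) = -2*a^5 - a^4 + 6*a^3 + 11*a^2 - 24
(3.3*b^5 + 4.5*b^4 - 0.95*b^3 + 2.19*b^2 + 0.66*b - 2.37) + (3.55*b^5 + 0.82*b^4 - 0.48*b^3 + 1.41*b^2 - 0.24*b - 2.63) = 6.85*b^5 + 5.32*b^4 - 1.43*b^3 + 3.6*b^2 + 0.42*b - 5.0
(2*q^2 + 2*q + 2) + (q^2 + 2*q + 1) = 3*q^2 + 4*q + 3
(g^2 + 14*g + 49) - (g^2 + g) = 13*g + 49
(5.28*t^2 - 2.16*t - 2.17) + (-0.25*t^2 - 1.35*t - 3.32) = 5.03*t^2 - 3.51*t - 5.49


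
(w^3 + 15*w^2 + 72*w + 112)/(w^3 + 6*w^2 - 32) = (w + 7)/(w - 2)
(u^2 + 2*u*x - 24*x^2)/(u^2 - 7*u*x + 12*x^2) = (-u - 6*x)/(-u + 3*x)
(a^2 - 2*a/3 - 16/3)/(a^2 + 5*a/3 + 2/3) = (3*a^2 - 2*a - 16)/(3*a^2 + 5*a + 2)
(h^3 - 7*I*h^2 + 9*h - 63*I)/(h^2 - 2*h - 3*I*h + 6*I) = (h^2 - 4*I*h + 21)/(h - 2)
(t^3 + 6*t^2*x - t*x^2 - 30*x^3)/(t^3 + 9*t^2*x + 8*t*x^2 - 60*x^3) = (t + 3*x)/(t + 6*x)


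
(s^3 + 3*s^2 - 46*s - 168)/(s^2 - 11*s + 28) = (s^2 + 10*s + 24)/(s - 4)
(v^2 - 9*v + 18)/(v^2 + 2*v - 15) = (v - 6)/(v + 5)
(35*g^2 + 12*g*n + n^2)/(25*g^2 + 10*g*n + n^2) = (7*g + n)/(5*g + n)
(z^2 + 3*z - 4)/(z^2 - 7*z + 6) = (z + 4)/(z - 6)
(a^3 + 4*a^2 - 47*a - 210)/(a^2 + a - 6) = (a^3 + 4*a^2 - 47*a - 210)/(a^2 + a - 6)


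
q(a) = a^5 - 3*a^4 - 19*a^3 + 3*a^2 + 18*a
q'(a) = 5*a^4 - 12*a^3 - 57*a^2 + 6*a + 18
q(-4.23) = -899.14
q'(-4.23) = 1481.75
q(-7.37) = -22958.59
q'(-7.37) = 16433.13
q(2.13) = -149.57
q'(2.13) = -240.87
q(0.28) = 4.84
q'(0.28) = 14.98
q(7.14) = 4125.09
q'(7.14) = 5781.67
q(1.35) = -22.46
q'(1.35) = -90.70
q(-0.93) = -1.80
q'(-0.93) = -23.49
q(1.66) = -58.94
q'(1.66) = -146.03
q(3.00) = -432.00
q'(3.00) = -396.00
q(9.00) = 25920.00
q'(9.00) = 19512.00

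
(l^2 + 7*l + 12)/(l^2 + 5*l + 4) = (l + 3)/(l + 1)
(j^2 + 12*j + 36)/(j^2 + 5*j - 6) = (j + 6)/(j - 1)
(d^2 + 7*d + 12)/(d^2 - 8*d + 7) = (d^2 + 7*d + 12)/(d^2 - 8*d + 7)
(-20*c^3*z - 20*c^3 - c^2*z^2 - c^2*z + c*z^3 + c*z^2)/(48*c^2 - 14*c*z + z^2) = c*(-20*c^2*z - 20*c^2 - c*z^2 - c*z + z^3 + z^2)/(48*c^2 - 14*c*z + z^2)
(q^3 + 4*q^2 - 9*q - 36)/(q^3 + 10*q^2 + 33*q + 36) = (q - 3)/(q + 3)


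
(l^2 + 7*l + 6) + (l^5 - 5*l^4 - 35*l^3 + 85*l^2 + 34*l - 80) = l^5 - 5*l^4 - 35*l^3 + 86*l^2 + 41*l - 74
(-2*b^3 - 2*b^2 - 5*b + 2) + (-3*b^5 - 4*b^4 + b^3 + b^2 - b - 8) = -3*b^5 - 4*b^4 - b^3 - b^2 - 6*b - 6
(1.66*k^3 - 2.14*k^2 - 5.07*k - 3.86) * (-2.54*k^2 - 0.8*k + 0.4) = -4.2164*k^5 + 4.1076*k^4 + 15.2538*k^3 + 13.0044*k^2 + 1.06*k - 1.544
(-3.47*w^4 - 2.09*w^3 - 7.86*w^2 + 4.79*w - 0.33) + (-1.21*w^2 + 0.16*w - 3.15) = -3.47*w^4 - 2.09*w^3 - 9.07*w^2 + 4.95*w - 3.48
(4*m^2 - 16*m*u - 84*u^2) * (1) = 4*m^2 - 16*m*u - 84*u^2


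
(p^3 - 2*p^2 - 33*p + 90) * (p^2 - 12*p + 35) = p^5 - 14*p^4 + 26*p^3 + 416*p^2 - 2235*p + 3150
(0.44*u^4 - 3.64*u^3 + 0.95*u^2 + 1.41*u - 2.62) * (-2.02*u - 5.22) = -0.8888*u^5 + 5.056*u^4 + 17.0818*u^3 - 7.8072*u^2 - 2.0678*u + 13.6764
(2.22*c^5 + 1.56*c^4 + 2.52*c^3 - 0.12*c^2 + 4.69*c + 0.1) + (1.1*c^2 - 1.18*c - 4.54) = 2.22*c^5 + 1.56*c^4 + 2.52*c^3 + 0.98*c^2 + 3.51*c - 4.44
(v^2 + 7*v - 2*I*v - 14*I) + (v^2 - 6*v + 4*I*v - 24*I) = 2*v^2 + v + 2*I*v - 38*I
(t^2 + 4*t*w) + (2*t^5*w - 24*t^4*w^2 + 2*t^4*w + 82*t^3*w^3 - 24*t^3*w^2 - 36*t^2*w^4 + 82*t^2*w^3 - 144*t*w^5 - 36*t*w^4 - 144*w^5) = 2*t^5*w - 24*t^4*w^2 + 2*t^4*w + 82*t^3*w^3 - 24*t^3*w^2 - 36*t^2*w^4 + 82*t^2*w^3 + t^2 - 144*t*w^5 - 36*t*w^4 + 4*t*w - 144*w^5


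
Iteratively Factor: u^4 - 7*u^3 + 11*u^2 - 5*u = (u - 5)*(u^3 - 2*u^2 + u) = u*(u - 5)*(u^2 - 2*u + 1) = u*(u - 5)*(u - 1)*(u - 1)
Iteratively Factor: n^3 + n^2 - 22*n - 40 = (n - 5)*(n^2 + 6*n + 8) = (n - 5)*(n + 4)*(n + 2)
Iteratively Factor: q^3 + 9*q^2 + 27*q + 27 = (q + 3)*(q^2 + 6*q + 9) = (q + 3)^2*(q + 3)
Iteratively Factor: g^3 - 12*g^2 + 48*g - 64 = (g - 4)*(g^2 - 8*g + 16) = (g - 4)^2*(g - 4)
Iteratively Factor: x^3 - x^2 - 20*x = (x + 4)*(x^2 - 5*x) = x*(x + 4)*(x - 5)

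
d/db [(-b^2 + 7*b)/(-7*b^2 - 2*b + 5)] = (51*b^2 - 10*b + 35)/(49*b^4 + 28*b^3 - 66*b^2 - 20*b + 25)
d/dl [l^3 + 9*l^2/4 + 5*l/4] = 3*l^2 + 9*l/2 + 5/4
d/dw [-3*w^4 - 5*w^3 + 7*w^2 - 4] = w*(-12*w^2 - 15*w + 14)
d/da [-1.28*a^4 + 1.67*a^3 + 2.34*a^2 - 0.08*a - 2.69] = -5.12*a^3 + 5.01*a^2 + 4.68*a - 0.08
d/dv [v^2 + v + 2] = 2*v + 1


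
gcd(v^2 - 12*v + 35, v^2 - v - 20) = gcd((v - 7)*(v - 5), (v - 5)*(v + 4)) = v - 5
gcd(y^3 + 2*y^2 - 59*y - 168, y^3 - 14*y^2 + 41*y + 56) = y - 8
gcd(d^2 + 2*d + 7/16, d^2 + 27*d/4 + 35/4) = d + 7/4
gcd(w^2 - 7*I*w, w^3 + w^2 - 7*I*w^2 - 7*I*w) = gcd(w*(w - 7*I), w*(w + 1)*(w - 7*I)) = w^2 - 7*I*w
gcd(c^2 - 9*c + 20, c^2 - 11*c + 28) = c - 4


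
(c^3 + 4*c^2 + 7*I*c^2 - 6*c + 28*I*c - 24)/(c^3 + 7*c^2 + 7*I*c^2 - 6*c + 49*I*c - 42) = (c + 4)/(c + 7)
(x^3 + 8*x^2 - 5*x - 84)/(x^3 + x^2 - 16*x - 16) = (x^2 + 4*x - 21)/(x^2 - 3*x - 4)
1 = 1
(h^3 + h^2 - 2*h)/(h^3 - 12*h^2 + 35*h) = (h^2 + h - 2)/(h^2 - 12*h + 35)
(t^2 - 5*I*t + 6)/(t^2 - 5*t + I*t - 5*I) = (t - 6*I)/(t - 5)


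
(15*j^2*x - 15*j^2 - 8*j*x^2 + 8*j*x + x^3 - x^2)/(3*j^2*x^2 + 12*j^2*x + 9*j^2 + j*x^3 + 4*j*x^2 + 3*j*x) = (15*j^2*x - 15*j^2 - 8*j*x^2 + 8*j*x + x^3 - x^2)/(j*(3*j*x^2 + 12*j*x + 9*j + x^3 + 4*x^2 + 3*x))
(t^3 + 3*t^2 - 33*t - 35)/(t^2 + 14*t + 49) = (t^2 - 4*t - 5)/(t + 7)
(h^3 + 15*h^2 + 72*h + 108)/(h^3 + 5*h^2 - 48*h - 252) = (h + 3)/(h - 7)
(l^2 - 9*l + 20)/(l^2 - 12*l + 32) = (l - 5)/(l - 8)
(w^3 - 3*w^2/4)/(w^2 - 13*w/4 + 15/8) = 2*w^2/(2*w - 5)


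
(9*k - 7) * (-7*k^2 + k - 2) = -63*k^3 + 58*k^2 - 25*k + 14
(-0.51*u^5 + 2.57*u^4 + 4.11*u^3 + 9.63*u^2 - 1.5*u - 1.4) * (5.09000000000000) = -2.5959*u^5 + 13.0813*u^4 + 20.9199*u^3 + 49.0167*u^2 - 7.635*u - 7.126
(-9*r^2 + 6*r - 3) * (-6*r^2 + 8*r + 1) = 54*r^4 - 108*r^3 + 57*r^2 - 18*r - 3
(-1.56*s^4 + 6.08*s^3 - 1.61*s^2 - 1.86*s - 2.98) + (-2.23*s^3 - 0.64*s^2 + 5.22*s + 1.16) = -1.56*s^4 + 3.85*s^3 - 2.25*s^2 + 3.36*s - 1.82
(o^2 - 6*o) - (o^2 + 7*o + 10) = -13*o - 10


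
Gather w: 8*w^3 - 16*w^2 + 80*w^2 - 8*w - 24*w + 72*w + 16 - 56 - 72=8*w^3 + 64*w^2 + 40*w - 112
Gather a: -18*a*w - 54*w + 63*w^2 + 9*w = -18*a*w + 63*w^2 - 45*w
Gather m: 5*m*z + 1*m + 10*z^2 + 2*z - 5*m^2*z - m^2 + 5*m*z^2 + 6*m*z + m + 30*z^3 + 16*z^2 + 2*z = m^2*(-5*z - 1) + m*(5*z^2 + 11*z + 2) + 30*z^3 + 26*z^2 + 4*z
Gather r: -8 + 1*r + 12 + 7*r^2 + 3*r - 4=7*r^2 + 4*r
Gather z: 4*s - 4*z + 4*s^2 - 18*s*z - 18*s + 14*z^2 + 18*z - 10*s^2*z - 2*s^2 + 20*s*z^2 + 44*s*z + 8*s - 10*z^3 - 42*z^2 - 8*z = 2*s^2 - 6*s - 10*z^3 + z^2*(20*s - 28) + z*(-10*s^2 + 26*s + 6)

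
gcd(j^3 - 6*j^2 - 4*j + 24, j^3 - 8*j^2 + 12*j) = j^2 - 8*j + 12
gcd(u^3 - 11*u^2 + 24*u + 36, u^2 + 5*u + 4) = u + 1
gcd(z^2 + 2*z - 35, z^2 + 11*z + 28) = z + 7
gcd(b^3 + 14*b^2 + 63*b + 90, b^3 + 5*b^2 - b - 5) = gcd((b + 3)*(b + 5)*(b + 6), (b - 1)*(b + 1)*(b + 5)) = b + 5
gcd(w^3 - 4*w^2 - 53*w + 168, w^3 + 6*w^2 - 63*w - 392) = w^2 - w - 56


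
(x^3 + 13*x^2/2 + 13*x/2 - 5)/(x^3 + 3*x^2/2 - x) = (x + 5)/x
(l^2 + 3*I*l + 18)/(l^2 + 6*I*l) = (l - 3*I)/l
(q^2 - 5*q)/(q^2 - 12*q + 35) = q/(q - 7)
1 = 1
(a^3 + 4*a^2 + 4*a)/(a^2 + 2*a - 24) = a*(a^2 + 4*a + 4)/(a^2 + 2*a - 24)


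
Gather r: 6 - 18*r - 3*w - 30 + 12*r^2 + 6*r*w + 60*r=12*r^2 + r*(6*w + 42) - 3*w - 24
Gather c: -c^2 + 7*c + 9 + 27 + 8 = -c^2 + 7*c + 44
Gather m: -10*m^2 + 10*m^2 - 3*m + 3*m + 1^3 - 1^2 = 0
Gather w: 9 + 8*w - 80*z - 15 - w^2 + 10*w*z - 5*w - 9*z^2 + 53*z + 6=-w^2 + w*(10*z + 3) - 9*z^2 - 27*z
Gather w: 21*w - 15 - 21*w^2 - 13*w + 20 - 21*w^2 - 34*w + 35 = -42*w^2 - 26*w + 40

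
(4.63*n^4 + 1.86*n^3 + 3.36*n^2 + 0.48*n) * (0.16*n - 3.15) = 0.7408*n^5 - 14.2869*n^4 - 5.3214*n^3 - 10.5072*n^2 - 1.512*n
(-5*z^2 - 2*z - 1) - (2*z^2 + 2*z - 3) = -7*z^2 - 4*z + 2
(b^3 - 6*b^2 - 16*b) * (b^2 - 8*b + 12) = b^5 - 14*b^4 + 44*b^3 + 56*b^2 - 192*b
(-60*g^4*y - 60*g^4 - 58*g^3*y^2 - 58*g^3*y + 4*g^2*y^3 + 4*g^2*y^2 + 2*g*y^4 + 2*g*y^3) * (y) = -60*g^4*y^2 - 60*g^4*y - 58*g^3*y^3 - 58*g^3*y^2 + 4*g^2*y^4 + 4*g^2*y^3 + 2*g*y^5 + 2*g*y^4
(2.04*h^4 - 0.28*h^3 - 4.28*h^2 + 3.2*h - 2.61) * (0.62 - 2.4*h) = -4.896*h^5 + 1.9368*h^4 + 10.0984*h^3 - 10.3336*h^2 + 8.248*h - 1.6182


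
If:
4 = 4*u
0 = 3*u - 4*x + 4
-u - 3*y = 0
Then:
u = 1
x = 7/4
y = -1/3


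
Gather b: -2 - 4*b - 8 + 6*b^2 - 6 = 6*b^2 - 4*b - 16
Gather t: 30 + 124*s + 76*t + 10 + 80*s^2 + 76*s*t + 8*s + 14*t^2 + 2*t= 80*s^2 + 132*s + 14*t^2 + t*(76*s + 78) + 40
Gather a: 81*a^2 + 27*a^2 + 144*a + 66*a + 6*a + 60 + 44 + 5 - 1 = 108*a^2 + 216*a + 108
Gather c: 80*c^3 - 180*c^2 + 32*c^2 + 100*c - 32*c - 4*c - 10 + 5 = 80*c^3 - 148*c^2 + 64*c - 5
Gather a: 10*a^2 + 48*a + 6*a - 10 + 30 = 10*a^2 + 54*a + 20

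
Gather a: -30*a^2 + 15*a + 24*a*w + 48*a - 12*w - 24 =-30*a^2 + a*(24*w + 63) - 12*w - 24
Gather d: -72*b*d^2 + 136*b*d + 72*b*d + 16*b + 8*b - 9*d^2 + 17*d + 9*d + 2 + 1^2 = 24*b + d^2*(-72*b - 9) + d*(208*b + 26) + 3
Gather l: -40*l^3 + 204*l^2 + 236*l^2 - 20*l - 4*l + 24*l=-40*l^3 + 440*l^2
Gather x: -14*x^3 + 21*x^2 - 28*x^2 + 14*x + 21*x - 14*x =-14*x^3 - 7*x^2 + 21*x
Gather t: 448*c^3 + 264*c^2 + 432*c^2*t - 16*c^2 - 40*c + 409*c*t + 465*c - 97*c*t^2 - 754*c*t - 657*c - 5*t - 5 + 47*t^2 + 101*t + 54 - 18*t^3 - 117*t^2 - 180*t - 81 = 448*c^3 + 248*c^2 - 232*c - 18*t^3 + t^2*(-97*c - 70) + t*(432*c^2 - 345*c - 84) - 32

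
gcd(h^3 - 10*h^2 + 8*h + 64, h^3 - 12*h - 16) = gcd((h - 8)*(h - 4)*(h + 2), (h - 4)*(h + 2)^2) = h^2 - 2*h - 8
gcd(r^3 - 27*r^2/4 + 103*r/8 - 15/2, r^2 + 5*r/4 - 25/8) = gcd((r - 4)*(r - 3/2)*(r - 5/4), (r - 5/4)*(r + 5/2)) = r - 5/4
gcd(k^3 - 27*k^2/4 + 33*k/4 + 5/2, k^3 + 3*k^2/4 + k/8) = k + 1/4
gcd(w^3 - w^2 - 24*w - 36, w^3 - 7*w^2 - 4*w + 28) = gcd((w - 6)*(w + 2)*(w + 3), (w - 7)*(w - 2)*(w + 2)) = w + 2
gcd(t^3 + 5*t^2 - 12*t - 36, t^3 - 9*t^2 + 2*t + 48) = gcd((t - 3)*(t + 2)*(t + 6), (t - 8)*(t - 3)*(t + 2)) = t^2 - t - 6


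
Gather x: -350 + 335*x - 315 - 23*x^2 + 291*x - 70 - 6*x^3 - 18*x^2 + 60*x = -6*x^3 - 41*x^2 + 686*x - 735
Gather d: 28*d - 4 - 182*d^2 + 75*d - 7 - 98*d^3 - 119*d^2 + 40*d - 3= -98*d^3 - 301*d^2 + 143*d - 14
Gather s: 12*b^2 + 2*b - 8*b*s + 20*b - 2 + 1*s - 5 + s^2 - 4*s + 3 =12*b^2 + 22*b + s^2 + s*(-8*b - 3) - 4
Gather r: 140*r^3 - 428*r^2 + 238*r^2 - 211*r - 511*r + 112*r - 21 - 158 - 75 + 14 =140*r^3 - 190*r^2 - 610*r - 240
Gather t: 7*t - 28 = 7*t - 28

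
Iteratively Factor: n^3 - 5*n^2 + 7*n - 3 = (n - 1)*(n^2 - 4*n + 3) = (n - 3)*(n - 1)*(n - 1)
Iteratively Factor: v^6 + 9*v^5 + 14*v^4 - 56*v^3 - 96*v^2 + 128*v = (v + 4)*(v^5 + 5*v^4 - 6*v^3 - 32*v^2 + 32*v) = (v - 2)*(v + 4)*(v^4 + 7*v^3 + 8*v^2 - 16*v) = (v - 2)*(v + 4)^2*(v^3 + 3*v^2 - 4*v) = (v - 2)*(v - 1)*(v + 4)^2*(v^2 + 4*v) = (v - 2)*(v - 1)*(v + 4)^3*(v)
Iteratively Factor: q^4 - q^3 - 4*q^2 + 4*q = (q - 2)*(q^3 + q^2 - 2*q) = (q - 2)*(q + 2)*(q^2 - q) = q*(q - 2)*(q + 2)*(q - 1)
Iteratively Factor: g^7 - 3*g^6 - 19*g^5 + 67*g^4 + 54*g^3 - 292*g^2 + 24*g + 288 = (g + 1)*(g^6 - 4*g^5 - 15*g^4 + 82*g^3 - 28*g^2 - 264*g + 288) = (g - 3)*(g + 1)*(g^5 - g^4 - 18*g^3 + 28*g^2 + 56*g - 96) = (g - 3)*(g - 2)*(g + 1)*(g^4 + g^3 - 16*g^2 - 4*g + 48) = (g - 3)*(g - 2)*(g + 1)*(g + 4)*(g^3 - 3*g^2 - 4*g + 12) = (g - 3)*(g - 2)^2*(g + 1)*(g + 4)*(g^2 - g - 6) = (g - 3)^2*(g - 2)^2*(g + 1)*(g + 4)*(g + 2)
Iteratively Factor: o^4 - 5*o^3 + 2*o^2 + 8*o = (o)*(o^3 - 5*o^2 + 2*o + 8) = o*(o + 1)*(o^2 - 6*o + 8) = o*(o - 4)*(o + 1)*(o - 2)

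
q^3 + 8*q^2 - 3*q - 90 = (q - 3)*(q + 5)*(q + 6)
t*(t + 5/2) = t^2 + 5*t/2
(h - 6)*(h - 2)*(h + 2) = h^3 - 6*h^2 - 4*h + 24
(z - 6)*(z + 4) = z^2 - 2*z - 24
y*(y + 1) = y^2 + y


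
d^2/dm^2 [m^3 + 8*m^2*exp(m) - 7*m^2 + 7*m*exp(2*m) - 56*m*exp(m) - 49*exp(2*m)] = 8*m^2*exp(m) + 28*m*exp(2*m) - 24*m*exp(m) + 6*m - 168*exp(2*m) - 96*exp(m) - 14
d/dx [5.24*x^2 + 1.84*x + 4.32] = 10.48*x + 1.84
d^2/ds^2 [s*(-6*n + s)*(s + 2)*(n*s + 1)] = -36*n^2*s - 24*n^2 + 12*n*s^2 + 12*n*s - 12*n + 6*s + 4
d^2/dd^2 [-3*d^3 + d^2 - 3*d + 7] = 2 - 18*d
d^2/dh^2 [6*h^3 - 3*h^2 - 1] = 36*h - 6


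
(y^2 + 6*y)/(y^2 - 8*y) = (y + 6)/(y - 8)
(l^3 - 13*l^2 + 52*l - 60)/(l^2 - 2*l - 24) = (l^2 - 7*l + 10)/(l + 4)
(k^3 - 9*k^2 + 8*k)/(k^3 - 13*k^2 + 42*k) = (k^2 - 9*k + 8)/(k^2 - 13*k + 42)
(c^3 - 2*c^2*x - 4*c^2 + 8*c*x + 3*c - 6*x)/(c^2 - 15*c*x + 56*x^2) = (c^3 - 2*c^2*x - 4*c^2 + 8*c*x + 3*c - 6*x)/(c^2 - 15*c*x + 56*x^2)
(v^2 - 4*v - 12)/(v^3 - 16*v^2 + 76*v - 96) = (v + 2)/(v^2 - 10*v + 16)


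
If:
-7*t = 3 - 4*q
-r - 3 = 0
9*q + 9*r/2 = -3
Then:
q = 7/6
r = -3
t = 5/21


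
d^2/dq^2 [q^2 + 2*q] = 2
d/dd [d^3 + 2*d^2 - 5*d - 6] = 3*d^2 + 4*d - 5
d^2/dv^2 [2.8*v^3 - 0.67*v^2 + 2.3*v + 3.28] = 16.8*v - 1.34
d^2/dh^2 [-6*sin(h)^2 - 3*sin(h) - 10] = 3*sin(h) - 12*cos(2*h)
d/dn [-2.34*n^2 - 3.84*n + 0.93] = -4.68*n - 3.84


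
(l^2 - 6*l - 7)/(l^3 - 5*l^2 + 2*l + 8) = (l - 7)/(l^2 - 6*l + 8)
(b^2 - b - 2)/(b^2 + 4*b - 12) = (b + 1)/(b + 6)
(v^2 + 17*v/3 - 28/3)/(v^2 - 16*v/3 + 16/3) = (v + 7)/(v - 4)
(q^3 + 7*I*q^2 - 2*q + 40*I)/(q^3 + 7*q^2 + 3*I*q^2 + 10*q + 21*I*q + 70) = (q + 4*I)/(q + 7)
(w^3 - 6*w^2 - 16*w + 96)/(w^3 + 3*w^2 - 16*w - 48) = (w - 6)/(w + 3)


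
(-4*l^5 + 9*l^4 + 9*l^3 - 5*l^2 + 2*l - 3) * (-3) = 12*l^5 - 27*l^4 - 27*l^3 + 15*l^2 - 6*l + 9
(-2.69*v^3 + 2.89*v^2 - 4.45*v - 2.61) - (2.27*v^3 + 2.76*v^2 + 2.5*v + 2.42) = -4.96*v^3 + 0.13*v^2 - 6.95*v - 5.03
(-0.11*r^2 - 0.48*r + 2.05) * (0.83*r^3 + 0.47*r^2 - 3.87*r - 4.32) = -0.0913*r^5 - 0.4501*r^4 + 1.9016*r^3 + 3.2963*r^2 - 5.8599*r - 8.856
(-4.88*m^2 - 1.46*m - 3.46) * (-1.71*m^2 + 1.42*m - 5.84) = 8.3448*m^4 - 4.433*m^3 + 32.3426*m^2 + 3.6132*m + 20.2064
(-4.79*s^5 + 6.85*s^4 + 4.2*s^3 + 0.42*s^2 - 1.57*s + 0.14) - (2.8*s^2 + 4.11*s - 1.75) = -4.79*s^5 + 6.85*s^4 + 4.2*s^3 - 2.38*s^2 - 5.68*s + 1.89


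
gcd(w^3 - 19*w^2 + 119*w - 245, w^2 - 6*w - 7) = w - 7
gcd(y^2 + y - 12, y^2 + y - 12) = y^2 + y - 12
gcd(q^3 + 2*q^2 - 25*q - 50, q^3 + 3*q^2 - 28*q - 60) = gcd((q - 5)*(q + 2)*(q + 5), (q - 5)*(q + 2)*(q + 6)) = q^2 - 3*q - 10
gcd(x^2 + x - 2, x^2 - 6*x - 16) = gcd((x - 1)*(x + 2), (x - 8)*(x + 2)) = x + 2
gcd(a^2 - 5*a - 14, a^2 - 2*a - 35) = a - 7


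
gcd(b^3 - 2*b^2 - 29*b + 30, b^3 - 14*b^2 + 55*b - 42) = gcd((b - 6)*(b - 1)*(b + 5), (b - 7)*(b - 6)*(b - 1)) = b^2 - 7*b + 6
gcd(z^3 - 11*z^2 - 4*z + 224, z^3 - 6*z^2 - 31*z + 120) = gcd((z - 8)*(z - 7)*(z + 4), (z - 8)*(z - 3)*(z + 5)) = z - 8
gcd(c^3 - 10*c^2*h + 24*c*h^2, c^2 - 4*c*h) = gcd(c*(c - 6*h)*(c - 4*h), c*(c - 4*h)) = c^2 - 4*c*h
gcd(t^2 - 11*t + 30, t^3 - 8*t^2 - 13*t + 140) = t - 5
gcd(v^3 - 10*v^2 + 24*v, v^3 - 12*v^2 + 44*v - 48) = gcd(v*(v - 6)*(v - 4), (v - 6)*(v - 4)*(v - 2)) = v^2 - 10*v + 24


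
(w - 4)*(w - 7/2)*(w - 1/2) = w^3 - 8*w^2 + 71*w/4 - 7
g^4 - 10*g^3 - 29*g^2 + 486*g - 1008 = (g - 8)*(g - 6)*(g - 3)*(g + 7)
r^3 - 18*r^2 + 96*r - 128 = (r - 8)^2*(r - 2)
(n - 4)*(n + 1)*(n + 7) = n^3 + 4*n^2 - 25*n - 28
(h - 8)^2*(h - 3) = h^3 - 19*h^2 + 112*h - 192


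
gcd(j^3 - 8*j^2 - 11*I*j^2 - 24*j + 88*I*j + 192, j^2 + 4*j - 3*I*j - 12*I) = j - 3*I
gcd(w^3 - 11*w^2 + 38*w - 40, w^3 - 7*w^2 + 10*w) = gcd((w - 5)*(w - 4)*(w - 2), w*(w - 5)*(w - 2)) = w^2 - 7*w + 10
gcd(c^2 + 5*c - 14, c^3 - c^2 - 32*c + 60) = c - 2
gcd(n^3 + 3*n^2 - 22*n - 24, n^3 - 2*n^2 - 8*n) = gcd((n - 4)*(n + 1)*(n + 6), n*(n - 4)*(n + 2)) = n - 4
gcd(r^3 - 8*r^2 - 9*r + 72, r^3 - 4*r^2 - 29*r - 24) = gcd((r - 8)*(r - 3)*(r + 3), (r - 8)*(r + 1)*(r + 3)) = r^2 - 5*r - 24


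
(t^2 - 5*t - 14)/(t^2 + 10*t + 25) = (t^2 - 5*t - 14)/(t^2 + 10*t + 25)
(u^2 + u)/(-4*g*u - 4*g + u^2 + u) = u/(-4*g + u)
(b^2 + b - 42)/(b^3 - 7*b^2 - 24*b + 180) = (b + 7)/(b^2 - b - 30)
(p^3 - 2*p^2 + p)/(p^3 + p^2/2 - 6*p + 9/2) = 2*p*(p - 1)/(2*p^2 + 3*p - 9)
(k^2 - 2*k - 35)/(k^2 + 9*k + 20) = (k - 7)/(k + 4)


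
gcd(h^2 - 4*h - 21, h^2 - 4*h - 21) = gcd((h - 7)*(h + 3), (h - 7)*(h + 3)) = h^2 - 4*h - 21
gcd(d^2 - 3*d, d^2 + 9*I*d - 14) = 1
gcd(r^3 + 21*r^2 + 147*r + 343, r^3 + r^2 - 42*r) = r + 7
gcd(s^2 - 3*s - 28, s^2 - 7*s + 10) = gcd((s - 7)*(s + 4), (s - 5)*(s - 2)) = 1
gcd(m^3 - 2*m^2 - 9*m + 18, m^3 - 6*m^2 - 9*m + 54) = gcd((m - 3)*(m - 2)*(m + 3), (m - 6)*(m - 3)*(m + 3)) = m^2 - 9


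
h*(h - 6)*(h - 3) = h^3 - 9*h^2 + 18*h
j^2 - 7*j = j*(j - 7)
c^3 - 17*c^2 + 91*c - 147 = (c - 7)^2*(c - 3)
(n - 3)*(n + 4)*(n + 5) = n^3 + 6*n^2 - 7*n - 60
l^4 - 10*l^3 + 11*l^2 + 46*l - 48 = (l - 8)*(l - 3)*(l - 1)*(l + 2)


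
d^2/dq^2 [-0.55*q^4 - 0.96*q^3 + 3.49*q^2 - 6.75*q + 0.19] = -6.6*q^2 - 5.76*q + 6.98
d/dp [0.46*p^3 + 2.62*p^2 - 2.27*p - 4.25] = 1.38*p^2 + 5.24*p - 2.27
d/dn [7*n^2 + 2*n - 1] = 14*n + 2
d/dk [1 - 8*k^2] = -16*k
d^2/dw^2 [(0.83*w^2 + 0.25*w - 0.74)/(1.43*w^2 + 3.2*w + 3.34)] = (-6.57370999999999*w^3 - 32.864832*w^2 - 27.48174*w + 5.087872)/(2.924207*w^6 + 19.63104*w^5 + 64.419498*w^4 + 124.47104*w^3 + 150.462324*w^2 + 107.09376*w + 37.259704)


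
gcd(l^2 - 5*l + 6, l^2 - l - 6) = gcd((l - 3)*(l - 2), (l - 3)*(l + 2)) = l - 3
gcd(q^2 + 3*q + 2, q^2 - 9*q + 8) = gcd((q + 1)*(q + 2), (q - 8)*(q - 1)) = 1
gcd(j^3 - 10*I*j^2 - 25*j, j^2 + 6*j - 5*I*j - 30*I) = j - 5*I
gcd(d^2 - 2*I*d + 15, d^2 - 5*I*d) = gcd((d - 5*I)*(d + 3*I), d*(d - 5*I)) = d - 5*I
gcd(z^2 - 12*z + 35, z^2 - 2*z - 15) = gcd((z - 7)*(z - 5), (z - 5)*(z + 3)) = z - 5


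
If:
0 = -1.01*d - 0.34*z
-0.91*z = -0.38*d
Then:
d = 0.00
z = 0.00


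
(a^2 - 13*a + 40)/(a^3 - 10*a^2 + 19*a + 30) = (a - 8)/(a^2 - 5*a - 6)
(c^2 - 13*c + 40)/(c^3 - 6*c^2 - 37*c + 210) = (c - 8)/(c^2 - c - 42)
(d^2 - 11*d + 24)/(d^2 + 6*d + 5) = (d^2 - 11*d + 24)/(d^2 + 6*d + 5)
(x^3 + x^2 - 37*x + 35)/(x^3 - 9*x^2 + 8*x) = (x^2 + 2*x - 35)/(x*(x - 8))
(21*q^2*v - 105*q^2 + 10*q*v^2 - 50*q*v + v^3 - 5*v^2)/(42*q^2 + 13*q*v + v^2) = (3*q*v - 15*q + v^2 - 5*v)/(6*q + v)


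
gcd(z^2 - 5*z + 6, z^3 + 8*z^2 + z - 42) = z - 2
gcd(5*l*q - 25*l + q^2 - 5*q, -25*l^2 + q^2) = 5*l + q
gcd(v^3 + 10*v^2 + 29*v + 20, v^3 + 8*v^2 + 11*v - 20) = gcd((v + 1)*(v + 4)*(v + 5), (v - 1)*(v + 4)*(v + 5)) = v^2 + 9*v + 20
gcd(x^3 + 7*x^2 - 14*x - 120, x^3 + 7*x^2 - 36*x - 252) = x + 6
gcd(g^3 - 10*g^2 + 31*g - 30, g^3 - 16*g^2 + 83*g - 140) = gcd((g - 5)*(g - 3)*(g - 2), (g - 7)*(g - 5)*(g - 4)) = g - 5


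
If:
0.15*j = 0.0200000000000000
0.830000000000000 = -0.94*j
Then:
No Solution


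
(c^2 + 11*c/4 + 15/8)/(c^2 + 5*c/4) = (c + 3/2)/c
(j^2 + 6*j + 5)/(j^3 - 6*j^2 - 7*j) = (j + 5)/(j*(j - 7))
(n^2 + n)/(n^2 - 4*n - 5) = n/(n - 5)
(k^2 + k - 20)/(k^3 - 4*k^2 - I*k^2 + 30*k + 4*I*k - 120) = (k + 5)/(k^2 - I*k + 30)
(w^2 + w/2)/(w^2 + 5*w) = (w + 1/2)/(w + 5)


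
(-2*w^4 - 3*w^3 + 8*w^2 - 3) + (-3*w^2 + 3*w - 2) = -2*w^4 - 3*w^3 + 5*w^2 + 3*w - 5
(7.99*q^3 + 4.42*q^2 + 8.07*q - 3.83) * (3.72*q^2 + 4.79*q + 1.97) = 29.7228*q^5 + 54.7145*q^4 + 66.9325*q^3 + 33.1151*q^2 - 2.4478*q - 7.5451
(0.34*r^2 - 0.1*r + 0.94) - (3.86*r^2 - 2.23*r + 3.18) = -3.52*r^2 + 2.13*r - 2.24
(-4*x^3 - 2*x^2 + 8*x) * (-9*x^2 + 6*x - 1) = 36*x^5 - 6*x^4 - 80*x^3 + 50*x^2 - 8*x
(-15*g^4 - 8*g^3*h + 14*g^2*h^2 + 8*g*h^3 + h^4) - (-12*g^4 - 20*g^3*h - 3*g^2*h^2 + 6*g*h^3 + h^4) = -3*g^4 + 12*g^3*h + 17*g^2*h^2 + 2*g*h^3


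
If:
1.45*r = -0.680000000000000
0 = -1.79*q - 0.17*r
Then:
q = 0.04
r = -0.47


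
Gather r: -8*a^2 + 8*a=-8*a^2 + 8*a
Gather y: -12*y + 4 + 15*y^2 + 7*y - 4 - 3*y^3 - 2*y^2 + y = -3*y^3 + 13*y^2 - 4*y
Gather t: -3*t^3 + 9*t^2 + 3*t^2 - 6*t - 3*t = -3*t^3 + 12*t^2 - 9*t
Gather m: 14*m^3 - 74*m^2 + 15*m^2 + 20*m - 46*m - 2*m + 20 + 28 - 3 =14*m^3 - 59*m^2 - 28*m + 45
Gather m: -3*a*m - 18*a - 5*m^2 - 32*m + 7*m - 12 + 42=-18*a - 5*m^2 + m*(-3*a - 25) + 30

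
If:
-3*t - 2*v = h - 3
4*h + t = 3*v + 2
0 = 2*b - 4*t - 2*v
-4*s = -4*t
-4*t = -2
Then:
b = 31/22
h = 15/22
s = 1/2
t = 1/2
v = 9/22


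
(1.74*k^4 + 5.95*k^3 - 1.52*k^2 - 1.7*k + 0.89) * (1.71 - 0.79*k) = -1.3746*k^5 - 1.7251*k^4 + 11.3753*k^3 - 1.2562*k^2 - 3.6101*k + 1.5219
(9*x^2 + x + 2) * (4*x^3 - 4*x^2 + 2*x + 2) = 36*x^5 - 32*x^4 + 22*x^3 + 12*x^2 + 6*x + 4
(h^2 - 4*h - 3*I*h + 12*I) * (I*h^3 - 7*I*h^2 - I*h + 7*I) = I*h^5 + 3*h^4 - 11*I*h^4 - 33*h^3 + 27*I*h^3 + 81*h^2 + 11*I*h^2 + 33*h - 28*I*h - 84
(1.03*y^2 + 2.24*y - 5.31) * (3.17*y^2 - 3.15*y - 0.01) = 3.2651*y^4 + 3.8563*y^3 - 23.899*y^2 + 16.7041*y + 0.0531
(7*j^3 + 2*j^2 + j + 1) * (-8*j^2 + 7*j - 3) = -56*j^5 + 33*j^4 - 15*j^3 - 7*j^2 + 4*j - 3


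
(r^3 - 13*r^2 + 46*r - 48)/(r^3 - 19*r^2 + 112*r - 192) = (r - 2)/(r - 8)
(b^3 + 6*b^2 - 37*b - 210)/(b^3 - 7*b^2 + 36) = (b^2 + 12*b + 35)/(b^2 - b - 6)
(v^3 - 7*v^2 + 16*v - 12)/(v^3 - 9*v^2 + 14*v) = (v^2 - 5*v + 6)/(v*(v - 7))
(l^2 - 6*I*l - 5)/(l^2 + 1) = (l - 5*I)/(l + I)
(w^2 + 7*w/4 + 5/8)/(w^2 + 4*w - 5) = (8*w^2 + 14*w + 5)/(8*(w^2 + 4*w - 5))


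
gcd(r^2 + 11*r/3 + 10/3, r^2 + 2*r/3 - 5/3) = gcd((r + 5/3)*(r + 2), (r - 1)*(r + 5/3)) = r + 5/3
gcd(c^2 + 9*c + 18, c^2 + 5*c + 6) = c + 3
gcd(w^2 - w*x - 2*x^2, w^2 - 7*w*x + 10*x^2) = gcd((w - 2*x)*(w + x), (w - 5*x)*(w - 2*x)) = -w + 2*x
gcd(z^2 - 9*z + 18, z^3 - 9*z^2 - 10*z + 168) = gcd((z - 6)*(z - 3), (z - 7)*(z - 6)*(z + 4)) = z - 6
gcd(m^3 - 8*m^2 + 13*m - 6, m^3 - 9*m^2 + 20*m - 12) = m^2 - 7*m + 6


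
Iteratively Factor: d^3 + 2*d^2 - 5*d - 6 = (d + 1)*(d^2 + d - 6) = (d + 1)*(d + 3)*(d - 2)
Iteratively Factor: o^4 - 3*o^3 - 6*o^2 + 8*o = (o - 4)*(o^3 + o^2 - 2*o) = o*(o - 4)*(o^2 + o - 2) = o*(o - 4)*(o + 2)*(o - 1)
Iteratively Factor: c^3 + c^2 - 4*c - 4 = (c - 2)*(c^2 + 3*c + 2) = (c - 2)*(c + 1)*(c + 2)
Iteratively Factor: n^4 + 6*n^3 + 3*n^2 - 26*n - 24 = (n - 2)*(n^3 + 8*n^2 + 19*n + 12) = (n - 2)*(n + 3)*(n^2 + 5*n + 4) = (n - 2)*(n + 3)*(n + 4)*(n + 1)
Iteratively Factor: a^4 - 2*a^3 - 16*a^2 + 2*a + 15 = (a + 1)*(a^3 - 3*a^2 - 13*a + 15) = (a - 5)*(a + 1)*(a^2 + 2*a - 3) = (a - 5)*(a + 1)*(a + 3)*(a - 1)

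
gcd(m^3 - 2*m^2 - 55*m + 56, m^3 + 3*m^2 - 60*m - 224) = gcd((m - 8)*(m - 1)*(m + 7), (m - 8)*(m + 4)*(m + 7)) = m^2 - m - 56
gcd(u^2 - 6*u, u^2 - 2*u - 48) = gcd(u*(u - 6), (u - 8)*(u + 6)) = 1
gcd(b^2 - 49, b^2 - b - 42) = b - 7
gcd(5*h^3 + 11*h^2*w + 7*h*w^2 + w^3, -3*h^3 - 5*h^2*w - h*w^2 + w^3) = h^2 + 2*h*w + w^2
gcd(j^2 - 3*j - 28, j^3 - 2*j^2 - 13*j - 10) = 1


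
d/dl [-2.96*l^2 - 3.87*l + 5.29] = -5.92*l - 3.87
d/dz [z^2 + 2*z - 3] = 2*z + 2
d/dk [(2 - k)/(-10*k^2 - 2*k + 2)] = (5*k^2 + k - (k - 2)*(10*k + 1) - 1)/(2*(5*k^2 + k - 1)^2)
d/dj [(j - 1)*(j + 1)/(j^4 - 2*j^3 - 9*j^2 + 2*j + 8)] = 2*(1 - j)/(j^4 - 4*j^3 - 12*j^2 + 32*j + 64)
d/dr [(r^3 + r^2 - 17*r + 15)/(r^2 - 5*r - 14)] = (r^4 - 10*r^3 - 30*r^2 - 58*r + 313)/(r^4 - 10*r^3 - 3*r^2 + 140*r + 196)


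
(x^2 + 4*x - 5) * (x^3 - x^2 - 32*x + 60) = x^5 + 3*x^4 - 41*x^3 - 63*x^2 + 400*x - 300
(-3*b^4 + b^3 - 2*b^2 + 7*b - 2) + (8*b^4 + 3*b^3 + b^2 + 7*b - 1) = 5*b^4 + 4*b^3 - b^2 + 14*b - 3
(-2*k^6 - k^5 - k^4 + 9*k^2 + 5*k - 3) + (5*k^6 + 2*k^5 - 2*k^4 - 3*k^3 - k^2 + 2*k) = 3*k^6 + k^5 - 3*k^4 - 3*k^3 + 8*k^2 + 7*k - 3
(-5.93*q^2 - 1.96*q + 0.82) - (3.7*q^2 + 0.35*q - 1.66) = -9.63*q^2 - 2.31*q + 2.48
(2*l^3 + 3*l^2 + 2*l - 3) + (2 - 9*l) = 2*l^3 + 3*l^2 - 7*l - 1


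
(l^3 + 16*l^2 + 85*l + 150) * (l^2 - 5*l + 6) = l^5 + 11*l^4 + 11*l^3 - 179*l^2 - 240*l + 900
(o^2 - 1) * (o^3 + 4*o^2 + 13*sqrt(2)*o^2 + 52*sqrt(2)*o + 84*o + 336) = o^5 + 4*o^4 + 13*sqrt(2)*o^4 + 52*sqrt(2)*o^3 + 83*o^3 - 13*sqrt(2)*o^2 + 332*o^2 - 84*o - 52*sqrt(2)*o - 336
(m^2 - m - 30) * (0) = 0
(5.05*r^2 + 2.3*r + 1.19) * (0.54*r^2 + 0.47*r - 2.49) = 2.727*r^4 + 3.6155*r^3 - 10.8509*r^2 - 5.1677*r - 2.9631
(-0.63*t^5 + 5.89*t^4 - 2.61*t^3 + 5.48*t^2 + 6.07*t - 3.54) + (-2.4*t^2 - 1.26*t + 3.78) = -0.63*t^5 + 5.89*t^4 - 2.61*t^3 + 3.08*t^2 + 4.81*t + 0.24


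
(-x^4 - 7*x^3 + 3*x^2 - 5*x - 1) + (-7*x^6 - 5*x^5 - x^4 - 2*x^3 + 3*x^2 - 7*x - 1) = -7*x^6 - 5*x^5 - 2*x^4 - 9*x^3 + 6*x^2 - 12*x - 2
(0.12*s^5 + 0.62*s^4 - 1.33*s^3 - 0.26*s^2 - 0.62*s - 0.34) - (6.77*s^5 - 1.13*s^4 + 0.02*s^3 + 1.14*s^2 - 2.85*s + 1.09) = -6.65*s^5 + 1.75*s^4 - 1.35*s^3 - 1.4*s^2 + 2.23*s - 1.43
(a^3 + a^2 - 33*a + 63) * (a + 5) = a^4 + 6*a^3 - 28*a^2 - 102*a + 315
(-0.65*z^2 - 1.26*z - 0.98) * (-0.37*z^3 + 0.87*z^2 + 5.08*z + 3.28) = 0.2405*z^5 - 0.0993*z^4 - 4.0356*z^3 - 9.3854*z^2 - 9.1112*z - 3.2144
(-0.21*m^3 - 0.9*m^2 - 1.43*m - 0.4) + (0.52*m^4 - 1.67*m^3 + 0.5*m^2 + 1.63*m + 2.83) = 0.52*m^4 - 1.88*m^3 - 0.4*m^2 + 0.2*m + 2.43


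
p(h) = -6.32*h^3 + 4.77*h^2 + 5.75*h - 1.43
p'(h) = -18.96*h^2 + 9.54*h + 5.75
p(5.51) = -882.17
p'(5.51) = -517.31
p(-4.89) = 823.51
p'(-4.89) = -494.27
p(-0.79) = 0.12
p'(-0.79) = -13.62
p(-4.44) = 620.25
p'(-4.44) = -410.38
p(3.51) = -195.78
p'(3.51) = -194.35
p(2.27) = -37.72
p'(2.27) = -70.29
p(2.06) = -24.59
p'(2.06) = -55.06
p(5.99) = -1154.15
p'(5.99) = -617.39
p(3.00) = -111.89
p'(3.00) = -136.27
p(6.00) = -1160.33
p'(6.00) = -619.57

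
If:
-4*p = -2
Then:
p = 1/2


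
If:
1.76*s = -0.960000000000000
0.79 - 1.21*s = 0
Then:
No Solution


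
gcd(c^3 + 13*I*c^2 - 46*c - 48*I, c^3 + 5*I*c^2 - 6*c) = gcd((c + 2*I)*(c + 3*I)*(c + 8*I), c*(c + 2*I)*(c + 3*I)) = c^2 + 5*I*c - 6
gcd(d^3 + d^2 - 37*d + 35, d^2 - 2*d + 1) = d - 1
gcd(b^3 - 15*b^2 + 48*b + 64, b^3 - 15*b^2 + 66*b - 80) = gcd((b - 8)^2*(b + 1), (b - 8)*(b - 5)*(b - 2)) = b - 8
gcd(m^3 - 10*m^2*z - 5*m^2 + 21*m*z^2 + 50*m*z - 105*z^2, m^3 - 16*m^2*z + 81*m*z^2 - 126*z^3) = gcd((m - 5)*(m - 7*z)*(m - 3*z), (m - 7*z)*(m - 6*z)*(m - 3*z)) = m^2 - 10*m*z + 21*z^2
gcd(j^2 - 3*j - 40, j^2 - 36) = 1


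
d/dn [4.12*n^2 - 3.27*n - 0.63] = 8.24*n - 3.27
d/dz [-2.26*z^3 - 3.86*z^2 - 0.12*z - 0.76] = -6.78*z^2 - 7.72*z - 0.12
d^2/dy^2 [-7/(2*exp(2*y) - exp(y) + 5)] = 7*(-2*(4*exp(y) - 1)^2*exp(y) + (8*exp(y) - 1)*(2*exp(2*y) - exp(y) + 5))*exp(y)/(2*exp(2*y) - exp(y) + 5)^3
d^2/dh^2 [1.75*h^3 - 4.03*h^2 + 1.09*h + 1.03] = 10.5*h - 8.06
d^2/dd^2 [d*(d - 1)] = 2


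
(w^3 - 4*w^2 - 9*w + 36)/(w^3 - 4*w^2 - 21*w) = (w^2 - 7*w + 12)/(w*(w - 7))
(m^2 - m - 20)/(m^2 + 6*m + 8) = (m - 5)/(m + 2)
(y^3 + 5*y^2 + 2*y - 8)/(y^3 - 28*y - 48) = (y - 1)/(y - 6)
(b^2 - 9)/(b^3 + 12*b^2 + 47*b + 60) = (b - 3)/(b^2 + 9*b + 20)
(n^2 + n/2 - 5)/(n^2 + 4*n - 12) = (n + 5/2)/(n + 6)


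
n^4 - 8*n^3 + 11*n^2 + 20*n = n*(n - 5)*(n - 4)*(n + 1)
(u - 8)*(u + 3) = u^2 - 5*u - 24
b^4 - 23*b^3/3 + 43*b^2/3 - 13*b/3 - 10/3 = (b - 5)*(b - 2)*(b - 1)*(b + 1/3)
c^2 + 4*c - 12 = (c - 2)*(c + 6)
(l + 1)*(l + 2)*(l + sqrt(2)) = l^3 + sqrt(2)*l^2 + 3*l^2 + 2*l + 3*sqrt(2)*l + 2*sqrt(2)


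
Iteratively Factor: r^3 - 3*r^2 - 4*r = (r + 1)*(r^2 - 4*r) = (r - 4)*(r + 1)*(r)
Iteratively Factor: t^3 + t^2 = (t)*(t^2 + t) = t^2*(t + 1)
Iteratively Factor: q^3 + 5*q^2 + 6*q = (q + 3)*(q^2 + 2*q) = q*(q + 3)*(q + 2)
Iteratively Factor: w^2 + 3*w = (w)*(w + 3)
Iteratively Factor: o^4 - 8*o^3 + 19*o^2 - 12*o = (o - 1)*(o^3 - 7*o^2 + 12*o) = (o - 4)*(o - 1)*(o^2 - 3*o) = (o - 4)*(o - 3)*(o - 1)*(o)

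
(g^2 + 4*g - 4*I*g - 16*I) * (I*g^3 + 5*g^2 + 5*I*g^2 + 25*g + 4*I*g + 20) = I*g^5 + 9*g^4 + 9*I*g^4 + 81*g^3 + 4*I*g^3 + 216*g^2 - 164*I*g^2 + 144*g - 480*I*g - 320*I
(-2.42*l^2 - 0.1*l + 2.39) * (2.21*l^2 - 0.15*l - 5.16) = -5.3482*l^4 + 0.142*l^3 + 17.7841*l^2 + 0.1575*l - 12.3324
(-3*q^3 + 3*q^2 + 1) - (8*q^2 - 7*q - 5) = -3*q^3 - 5*q^2 + 7*q + 6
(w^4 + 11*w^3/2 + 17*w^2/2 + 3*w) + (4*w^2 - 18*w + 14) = w^4 + 11*w^3/2 + 25*w^2/2 - 15*w + 14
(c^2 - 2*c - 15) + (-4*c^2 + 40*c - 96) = -3*c^2 + 38*c - 111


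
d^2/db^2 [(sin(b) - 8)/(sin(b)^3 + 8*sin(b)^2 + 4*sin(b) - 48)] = (-4*sin(b)^7 + 48*sin(b)^6 + 662*sin(b)^5 + 1472*sin(b)^4 + 1016*sin(b)^3 + 9536*sin(b)^2 - 2304*sin(b) - 6016)/(sin(b)^3 + 8*sin(b)^2 + 4*sin(b) - 48)^3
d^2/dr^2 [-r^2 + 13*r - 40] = -2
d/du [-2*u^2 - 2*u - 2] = -4*u - 2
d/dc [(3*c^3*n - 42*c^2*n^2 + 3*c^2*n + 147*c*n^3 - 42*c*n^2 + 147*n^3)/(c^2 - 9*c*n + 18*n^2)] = 3*n*(c^4 - 18*c^3*n + 131*c^2*n^2 + 5*c^2*n - 504*c*n^3 - 62*c*n^2 + 882*n^4 + 189*n^3)/(c^4 - 18*c^3*n + 117*c^2*n^2 - 324*c*n^3 + 324*n^4)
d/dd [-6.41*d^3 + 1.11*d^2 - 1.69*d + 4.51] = -19.23*d^2 + 2.22*d - 1.69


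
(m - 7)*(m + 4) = m^2 - 3*m - 28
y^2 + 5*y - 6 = (y - 1)*(y + 6)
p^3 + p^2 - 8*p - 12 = (p - 3)*(p + 2)^2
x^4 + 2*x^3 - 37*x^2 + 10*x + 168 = (x - 4)*(x - 3)*(x + 2)*(x + 7)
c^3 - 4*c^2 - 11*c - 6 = (c - 6)*(c + 1)^2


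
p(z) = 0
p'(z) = 0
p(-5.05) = 0.00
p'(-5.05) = 0.00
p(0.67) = 0.00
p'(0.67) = 0.00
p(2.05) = 0.00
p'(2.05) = 0.00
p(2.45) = 0.00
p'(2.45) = 0.00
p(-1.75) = 0.00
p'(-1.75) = 0.00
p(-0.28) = 0.00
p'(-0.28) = 0.00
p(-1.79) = 0.00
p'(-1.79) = 0.00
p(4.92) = 0.00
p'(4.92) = 0.00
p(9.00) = 0.00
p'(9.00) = 0.00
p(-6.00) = 0.00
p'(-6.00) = 0.00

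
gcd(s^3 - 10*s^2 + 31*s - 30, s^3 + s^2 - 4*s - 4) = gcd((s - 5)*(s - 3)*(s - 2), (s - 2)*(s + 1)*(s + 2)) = s - 2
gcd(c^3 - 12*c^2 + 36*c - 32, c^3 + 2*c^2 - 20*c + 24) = c^2 - 4*c + 4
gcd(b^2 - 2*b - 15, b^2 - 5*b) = b - 5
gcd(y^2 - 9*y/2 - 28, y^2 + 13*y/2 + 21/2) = y + 7/2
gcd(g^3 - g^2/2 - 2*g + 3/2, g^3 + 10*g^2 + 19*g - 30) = g - 1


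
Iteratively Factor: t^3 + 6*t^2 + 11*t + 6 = (t + 3)*(t^2 + 3*t + 2) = (t + 2)*(t + 3)*(t + 1)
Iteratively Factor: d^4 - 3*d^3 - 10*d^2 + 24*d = (d)*(d^3 - 3*d^2 - 10*d + 24) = d*(d - 2)*(d^2 - d - 12) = d*(d - 2)*(d + 3)*(d - 4)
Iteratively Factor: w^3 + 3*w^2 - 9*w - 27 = (w - 3)*(w^2 + 6*w + 9) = (w - 3)*(w + 3)*(w + 3)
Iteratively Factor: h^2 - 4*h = (h - 4)*(h)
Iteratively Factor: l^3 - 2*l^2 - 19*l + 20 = (l - 1)*(l^2 - l - 20) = (l - 5)*(l - 1)*(l + 4)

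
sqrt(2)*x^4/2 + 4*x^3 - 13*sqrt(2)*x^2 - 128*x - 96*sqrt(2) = (x - 4*sqrt(2))*(x + 3*sqrt(2))*(x + 4*sqrt(2))*(sqrt(2)*x/2 + 1)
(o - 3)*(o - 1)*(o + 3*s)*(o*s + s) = o^4*s + 3*o^3*s^2 - 3*o^3*s - 9*o^2*s^2 - o^2*s - 3*o*s^2 + 3*o*s + 9*s^2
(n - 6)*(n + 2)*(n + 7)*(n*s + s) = n^4*s + 4*n^3*s - 37*n^2*s - 124*n*s - 84*s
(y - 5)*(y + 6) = y^2 + y - 30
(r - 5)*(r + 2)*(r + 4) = r^3 + r^2 - 22*r - 40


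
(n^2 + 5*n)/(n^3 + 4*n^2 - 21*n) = (n + 5)/(n^2 + 4*n - 21)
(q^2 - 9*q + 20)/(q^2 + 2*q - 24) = (q - 5)/(q + 6)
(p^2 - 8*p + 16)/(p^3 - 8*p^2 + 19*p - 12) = (p - 4)/(p^2 - 4*p + 3)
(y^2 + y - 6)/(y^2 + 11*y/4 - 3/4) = 4*(y - 2)/(4*y - 1)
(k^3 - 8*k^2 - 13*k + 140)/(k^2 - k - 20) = k - 7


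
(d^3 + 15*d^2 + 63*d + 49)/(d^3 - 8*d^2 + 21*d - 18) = (d^3 + 15*d^2 + 63*d + 49)/(d^3 - 8*d^2 + 21*d - 18)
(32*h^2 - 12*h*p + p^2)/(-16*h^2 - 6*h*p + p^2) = (-4*h + p)/(2*h + p)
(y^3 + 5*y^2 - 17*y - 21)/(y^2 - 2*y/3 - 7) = 3*(y^2 + 8*y + 7)/(3*y + 7)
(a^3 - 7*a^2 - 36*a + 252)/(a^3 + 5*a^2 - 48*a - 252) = (a - 6)/(a + 6)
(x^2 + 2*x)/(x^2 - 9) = x*(x + 2)/(x^2 - 9)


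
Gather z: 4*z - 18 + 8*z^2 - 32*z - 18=8*z^2 - 28*z - 36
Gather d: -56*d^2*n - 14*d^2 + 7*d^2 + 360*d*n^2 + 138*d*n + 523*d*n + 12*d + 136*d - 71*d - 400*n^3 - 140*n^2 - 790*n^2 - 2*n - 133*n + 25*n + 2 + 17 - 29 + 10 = d^2*(-56*n - 7) + d*(360*n^2 + 661*n + 77) - 400*n^3 - 930*n^2 - 110*n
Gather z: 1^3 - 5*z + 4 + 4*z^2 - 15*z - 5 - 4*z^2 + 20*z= 0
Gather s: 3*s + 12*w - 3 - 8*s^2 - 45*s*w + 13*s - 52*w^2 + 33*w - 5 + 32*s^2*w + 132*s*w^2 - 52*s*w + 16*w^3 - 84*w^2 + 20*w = s^2*(32*w - 8) + s*(132*w^2 - 97*w + 16) + 16*w^3 - 136*w^2 + 65*w - 8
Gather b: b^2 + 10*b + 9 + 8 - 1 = b^2 + 10*b + 16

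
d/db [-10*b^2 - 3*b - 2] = -20*b - 3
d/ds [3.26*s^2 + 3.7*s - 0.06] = 6.52*s + 3.7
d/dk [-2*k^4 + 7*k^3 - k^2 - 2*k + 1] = -8*k^3 + 21*k^2 - 2*k - 2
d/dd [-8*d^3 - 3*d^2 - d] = -24*d^2 - 6*d - 1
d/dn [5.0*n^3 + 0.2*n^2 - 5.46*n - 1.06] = 15.0*n^2 + 0.4*n - 5.46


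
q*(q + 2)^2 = q^3 + 4*q^2 + 4*q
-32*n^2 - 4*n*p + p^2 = (-8*n + p)*(4*n + p)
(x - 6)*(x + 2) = x^2 - 4*x - 12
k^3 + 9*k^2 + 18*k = k*(k + 3)*(k + 6)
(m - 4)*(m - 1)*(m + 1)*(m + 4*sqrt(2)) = m^4 - 4*m^3 + 4*sqrt(2)*m^3 - 16*sqrt(2)*m^2 - m^2 - 4*sqrt(2)*m + 4*m + 16*sqrt(2)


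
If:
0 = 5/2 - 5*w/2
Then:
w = 1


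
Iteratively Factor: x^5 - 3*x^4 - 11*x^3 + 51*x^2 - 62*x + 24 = (x - 3)*(x^4 - 11*x^2 + 18*x - 8) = (x - 3)*(x + 4)*(x^3 - 4*x^2 + 5*x - 2) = (x - 3)*(x - 1)*(x + 4)*(x^2 - 3*x + 2) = (x - 3)*(x - 1)^2*(x + 4)*(x - 2)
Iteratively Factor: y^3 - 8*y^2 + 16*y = (y - 4)*(y^2 - 4*y) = y*(y - 4)*(y - 4)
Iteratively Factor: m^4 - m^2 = (m)*(m^3 - m) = m*(m - 1)*(m^2 + m) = m*(m - 1)*(m + 1)*(m)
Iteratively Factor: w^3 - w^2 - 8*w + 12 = (w - 2)*(w^2 + w - 6) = (w - 2)*(w + 3)*(w - 2)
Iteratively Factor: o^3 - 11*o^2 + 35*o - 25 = (o - 5)*(o^2 - 6*o + 5) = (o - 5)^2*(o - 1)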